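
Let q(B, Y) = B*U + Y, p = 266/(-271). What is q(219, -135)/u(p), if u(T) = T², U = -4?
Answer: -74248851/70756 ≈ -1049.4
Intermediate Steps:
p = -266/271 (p = 266*(-1/271) = -266/271 ≈ -0.98155)
q(B, Y) = Y - 4*B (q(B, Y) = B*(-4) + Y = -4*B + Y = Y - 4*B)
q(219, -135)/u(p) = (-135 - 4*219)/((-266/271)²) = (-135 - 876)/(70756/73441) = -1011*73441/70756 = -74248851/70756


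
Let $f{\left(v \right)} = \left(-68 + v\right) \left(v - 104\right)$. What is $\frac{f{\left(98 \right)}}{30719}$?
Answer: $- \frac{180}{30719} \approx -0.0058596$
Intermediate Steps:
$f{\left(v \right)} = \left(-104 + v\right) \left(-68 + v\right)$ ($f{\left(v \right)} = \left(-68 + v\right) \left(-104 + v\right) = \left(-104 + v\right) \left(-68 + v\right)$)
$\frac{f{\left(98 \right)}}{30719} = \frac{7072 + 98^{2} - 16856}{30719} = \left(7072 + 9604 - 16856\right) \frac{1}{30719} = \left(-180\right) \frac{1}{30719} = - \frac{180}{30719}$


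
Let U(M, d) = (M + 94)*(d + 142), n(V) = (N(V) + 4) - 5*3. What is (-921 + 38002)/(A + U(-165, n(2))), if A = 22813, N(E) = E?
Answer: 37081/13370 ≈ 2.7734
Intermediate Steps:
n(V) = -11 + V (n(V) = (V + 4) - 5*3 = (4 + V) - 15 = -11 + V)
U(M, d) = (94 + M)*(142 + d)
(-921 + 38002)/(A + U(-165, n(2))) = (-921 + 38002)/(22813 + (13348 + 94*(-11 + 2) + 142*(-165) - 165*(-11 + 2))) = 37081/(22813 + (13348 + 94*(-9) - 23430 - 165*(-9))) = 37081/(22813 + (13348 - 846 - 23430 + 1485)) = 37081/(22813 - 9443) = 37081/13370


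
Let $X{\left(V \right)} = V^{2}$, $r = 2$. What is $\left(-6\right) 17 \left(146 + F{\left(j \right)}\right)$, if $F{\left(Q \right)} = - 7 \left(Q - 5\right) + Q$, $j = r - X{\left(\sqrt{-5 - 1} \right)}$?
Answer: $-13566$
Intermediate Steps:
$j = 8$ ($j = 2 - \left(\sqrt{-5 - 1}\right)^{2} = 2 - \left(\sqrt{-6}\right)^{2} = 2 - \left(i \sqrt{6}\right)^{2} = 2 - -6 = 2 + 6 = 8$)
$F{\left(Q \right)} = 35 - 6 Q$ ($F{\left(Q \right)} = - 7 \left(-5 + Q\right) + Q = \left(35 - 7 Q\right) + Q = 35 - 6 Q$)
$\left(-6\right) 17 \left(146 + F{\left(j \right)}\right) = \left(-6\right) 17 \left(146 + \left(35 - 48\right)\right) = - 102 \left(146 + \left(35 - 48\right)\right) = - 102 \left(146 - 13\right) = \left(-102\right) 133 = -13566$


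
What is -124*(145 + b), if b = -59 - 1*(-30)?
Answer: -14384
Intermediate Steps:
b = -29 (b = -59 + 30 = -29)
-124*(145 + b) = -124*(145 - 29) = -124*116 = -14384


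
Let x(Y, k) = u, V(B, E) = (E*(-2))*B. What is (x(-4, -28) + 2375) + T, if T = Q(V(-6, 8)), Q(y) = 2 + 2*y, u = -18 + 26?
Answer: 2577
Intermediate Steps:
V(B, E) = -2*B*E (V(B, E) = (-2*E)*B = -2*B*E)
u = 8
x(Y, k) = 8
T = 194 (T = 2 + 2*(-2*(-6)*8) = 2 + 2*96 = 2 + 192 = 194)
(x(-4, -28) + 2375) + T = (8 + 2375) + 194 = 2383 + 194 = 2577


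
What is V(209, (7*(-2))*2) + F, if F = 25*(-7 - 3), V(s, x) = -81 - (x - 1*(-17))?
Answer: -320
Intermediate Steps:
V(s, x) = -98 - x (V(s, x) = -81 - (x + 17) = -81 - (17 + x) = -81 + (-17 - x) = -98 - x)
F = -250 (F = 25*(-10) = -250)
V(209, (7*(-2))*2) + F = (-98 - 7*(-2)*2) - 250 = (-98 - (-14)*2) - 250 = (-98 - 1*(-28)) - 250 = (-98 + 28) - 250 = -70 - 250 = -320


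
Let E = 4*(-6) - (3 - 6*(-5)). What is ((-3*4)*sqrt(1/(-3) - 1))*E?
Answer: 456*I*sqrt(3) ≈ 789.82*I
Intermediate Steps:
E = -57 (E = -24 - (3 + 30) = -24 - 1*33 = -24 - 33 = -57)
((-3*4)*sqrt(1/(-3) - 1))*E = ((-3*4)*sqrt(1/(-3) - 1))*(-57) = -12*sqrt(-1/3 - 1)*(-57) = -8*I*sqrt(3)*(-57) = 456*I*sqrt(3)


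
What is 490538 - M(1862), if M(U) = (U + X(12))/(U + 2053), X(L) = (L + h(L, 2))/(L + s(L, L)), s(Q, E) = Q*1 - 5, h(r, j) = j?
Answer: 36488633738/74385 ≈ 4.9054e+5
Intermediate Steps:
s(Q, E) = -5 + Q (s(Q, E) = Q - 5 = -5 + Q)
X(L) = (2 + L)/(-5 + 2*L) (X(L) = (L + 2)/(L + (-5 + L)) = (2 + L)/(-5 + 2*L))
M(U) = (14/19 + U)/(2053 + U) (M(U) = (U + (2 + 12)/(-5 + 2*12))/(U + 2053) = (U + 14/(-5 + 24))/(2053 + U) = (U + 14/19)/(2053 + U) = (14/19 + U)/(2053 + U))
490538 - M(1862) = 490538 - (14/19 + 1862)/(2053 + 1862) = 490538 - 35392/(3915*19) = 490538 - 1*35392/74385 = 490538 - 35392/74385 = 36488633738/74385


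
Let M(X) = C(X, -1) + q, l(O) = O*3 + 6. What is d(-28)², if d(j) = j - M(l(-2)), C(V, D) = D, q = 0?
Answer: 729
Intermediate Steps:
l(O) = 6 + 3*O (l(O) = 3*O + 6 = 6 + 3*O)
M(X) = -1 (M(X) = -1 + 0 = -1)
d(j) = 1 + j (d(j) = j - 1*(-1) = j + 1 = 1 + j)
d(-28)² = (1 - 28)² = (-27)² = 729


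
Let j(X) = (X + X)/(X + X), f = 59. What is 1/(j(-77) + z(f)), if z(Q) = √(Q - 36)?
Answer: -1/22 + √23/22 ≈ 0.17254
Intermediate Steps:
j(X) = 1 (j(X) = (2*X)/((2*X)) = (2*X)*(1/(2*X)) = 1)
z(Q) = √(-36 + Q)
1/(j(-77) + z(f)) = 1/(1 + √(-36 + 59)) = 1/(1 + √23)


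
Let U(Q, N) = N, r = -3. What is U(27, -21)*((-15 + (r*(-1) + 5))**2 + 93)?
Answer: -2982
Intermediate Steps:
U(27, -21)*((-15 + (r*(-1) + 5))**2 + 93) = -21*((-15 + (-3*(-1) + 5))**2 + 93) = -21*((-15 + (3 + 5))**2 + 93) = -21*((-15 + 8)**2 + 93) = -21*((-7)**2 + 93) = -21*(49 + 93) = -21*142 = -2982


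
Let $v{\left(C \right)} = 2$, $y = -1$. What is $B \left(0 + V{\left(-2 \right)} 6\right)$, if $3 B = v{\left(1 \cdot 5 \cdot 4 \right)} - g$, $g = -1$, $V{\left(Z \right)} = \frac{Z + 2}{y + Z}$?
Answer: $0$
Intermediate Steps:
$V{\left(Z \right)} = \frac{2 + Z}{-1 + Z}$ ($V{\left(Z \right)} = \frac{Z + 2}{-1 + Z} = \frac{2 + Z}{-1 + Z}$)
$B = 1$ ($B = \frac{2 - -1}{3} = \frac{2 + 1}{3} = \frac{1}{3} \cdot 3 = 1$)
$B \left(0 + V{\left(-2 \right)} 6\right) = 1 \left(0 + \frac{2 - 2}{-1 - 2} \cdot 6\right) = 1 \left(0 + \frac{1}{-3} \cdot 0 \cdot 6\right) = 1 \left(0 + \left(- \frac{1}{3}\right) 0 \cdot 6\right) = 1 \left(0 + 0 \cdot 6\right) = 1 \left(0 + 0\right) = 1 \cdot 0 = 0$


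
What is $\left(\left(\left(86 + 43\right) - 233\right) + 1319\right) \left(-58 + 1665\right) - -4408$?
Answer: $1956913$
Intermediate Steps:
$\left(\left(\left(86 + 43\right) - 233\right) + 1319\right) \left(-58 + 1665\right) - -4408 = \left(\left(129 - 233\right) + 1319\right) 1607 + 4408 = \left(-104 + 1319\right) 1607 + 4408 = 1215 \cdot 1607 + 4408 = 1952505 + 4408 = 1956913$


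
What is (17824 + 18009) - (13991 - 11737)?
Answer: 33579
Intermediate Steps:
(17824 + 18009) - (13991 - 11737) = 35833 - 1*2254 = 35833 - 2254 = 33579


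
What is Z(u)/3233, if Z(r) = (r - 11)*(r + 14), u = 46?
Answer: 2100/3233 ≈ 0.64955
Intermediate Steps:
Z(r) = (-11 + r)*(14 + r)
Z(u)/3233 = (-154 + 46**2 + 3*46)/3233 = (-154 + 2116 + 138)*(1/3233) = 2100*(1/3233) = 2100/3233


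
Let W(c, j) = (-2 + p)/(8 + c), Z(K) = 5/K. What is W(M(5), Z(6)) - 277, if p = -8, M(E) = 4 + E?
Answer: -4719/17 ≈ -277.59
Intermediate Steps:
W(c, j) = -10/(8 + c) (W(c, j) = (-2 - 8)/(8 + c) = -10/(8 + c))
W(M(5), Z(6)) - 277 = -10/(8 + (4 + 5)) - 277 = -10/(8 + 9) - 277 = -10/17 - 277 = -4719/17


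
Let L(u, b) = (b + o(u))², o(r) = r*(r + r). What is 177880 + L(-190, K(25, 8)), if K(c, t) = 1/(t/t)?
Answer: 5213162281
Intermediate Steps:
K(c, t) = 1 (K(c, t) = 1/1 = 1)
o(r) = 2*r² (o(r) = r*(2*r) = 2*r²)
L(u, b) = (b + 2*u²)²
177880 + L(-190, K(25, 8)) = 177880 + (1 + 2*(-190)²)² = 177880 + (1 + 2*36100)² = 177880 + (1 + 72200)² = 177880 + 72201² = 177880 + 5212984401 = 5213162281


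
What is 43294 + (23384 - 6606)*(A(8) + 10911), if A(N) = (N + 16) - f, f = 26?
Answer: 183074496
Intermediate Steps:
A(N) = -10 + N (A(N) = (N + 16) - 1*26 = (16 + N) - 26 = -10 + N)
43294 + (23384 - 6606)*(A(8) + 10911) = 43294 + (23384 - 6606)*((-10 + 8) + 10911) = 43294 + 16778*(-2 + 10911) = 43294 + 16778*10909 = 43294 + 183031202 = 183074496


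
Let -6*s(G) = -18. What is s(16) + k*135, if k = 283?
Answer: 38208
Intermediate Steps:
s(G) = 3 (s(G) = -⅙*(-18) = 3)
s(16) + k*135 = 3 + 283*135 = 3 + 38205 = 38208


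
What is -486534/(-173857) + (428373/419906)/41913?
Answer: 951426602880857/339977753287394 ≈ 2.7985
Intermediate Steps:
-486534/(-173857) + (428373/419906)/41913 = -486534*(-1/173857) + (428373*(1/419906))*(1/41913) = 486534/173857 + (428373/419906)*(1/41913) = 486534/173857 + 47597/1955502242 = 951426602880857/339977753287394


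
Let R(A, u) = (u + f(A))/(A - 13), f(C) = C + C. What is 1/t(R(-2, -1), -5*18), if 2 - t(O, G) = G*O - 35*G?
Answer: -1/3118 ≈ -0.00032072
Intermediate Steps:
f(C) = 2*C
R(A, u) = (u + 2*A)/(-13 + A) (R(A, u) = (u + 2*A)/(A - 13) = (u + 2*A)/(-13 + A))
t(O, G) = 2 + 35*G - G*O (t(O, G) = 2 - (G*O - 35*G) = 2 - (-35*G + G*O) = 2 + (35*G - G*O) = 2 + 35*G - G*O)
1/t(R(-2, -1), -5*18) = 1/(2 + 35*(-5*18) - (-5*18)*(-1 + 2*(-2))/(-13 - 2)) = 1/(2 + 35*(-90) - 1*(-90)*(-1 - 4)/(-15)) = 1/(2 - 3150 - 1*(-90)*(-1/15*(-5))) = 1/(2 - 3150 - 1*(-90)*⅓) = 1/(2 - 3150 + 30) = 1/(-3118) = -1/3118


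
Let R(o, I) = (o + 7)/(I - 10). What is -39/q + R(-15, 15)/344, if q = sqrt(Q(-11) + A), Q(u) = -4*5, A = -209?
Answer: -1/215 + 39*I*sqrt(229)/229 ≈ -0.0046512 + 2.5772*I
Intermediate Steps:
Q(u) = -20
R(o, I) = (7 + o)/(-10 + I)
q = I*sqrt(229) (q = sqrt(-20 - 209) = sqrt(-229) = I*sqrt(229) ≈ 15.133*I)
-39/q + R(-15, 15)/344 = -39*(-I*sqrt(229)/229) + ((7 - 15)/(-10 + 15))/344 = -(-39)*I*sqrt(229)/229 + (-8/5)*(1/344) = 39*I*sqrt(229)/229 + ((1/5)*(-8))*(1/344) = 39*I*sqrt(229)/229 - 8/5*1/344 = 39*I*sqrt(229)/229 - 1/215 = -1/215 + 39*I*sqrt(229)/229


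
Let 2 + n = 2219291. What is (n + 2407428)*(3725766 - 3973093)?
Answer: -1144312035459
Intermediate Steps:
n = 2219289 (n = -2 + 2219291 = 2219289)
(n + 2407428)*(3725766 - 3973093) = (2219289 + 2407428)*(3725766 - 3973093) = 4626717*(-247327) = -1144312035459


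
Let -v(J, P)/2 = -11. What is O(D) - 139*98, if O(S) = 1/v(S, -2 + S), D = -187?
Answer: -299683/22 ≈ -13622.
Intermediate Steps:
v(J, P) = 22 (v(J, P) = -2*(-11) = 22)
O(S) = 1/22
O(D) - 139*98 = 1/22 - 139*98 = 1/22 - 13622 = -299683/22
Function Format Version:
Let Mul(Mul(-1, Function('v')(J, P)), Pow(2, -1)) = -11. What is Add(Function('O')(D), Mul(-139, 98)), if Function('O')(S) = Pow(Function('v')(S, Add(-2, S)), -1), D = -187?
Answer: Rational(-299683, 22) ≈ -13622.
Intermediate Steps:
Function('v')(J, P) = 22 (Function('v')(J, P) = Mul(-2, -11) = 22)
Function('O')(S) = Rational(1, 22) (Function('O')(S) = Pow(22, -1) = Rational(1, 22))
Add(Function('O')(D), Mul(-139, 98)) = Add(Rational(1, 22), Mul(-139, 98)) = Add(Rational(1, 22), -13622) = Rational(-299683, 22)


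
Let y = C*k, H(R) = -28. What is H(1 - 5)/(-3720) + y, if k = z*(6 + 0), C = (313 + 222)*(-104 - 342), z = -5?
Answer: 6657219007/930 ≈ 7.1583e+6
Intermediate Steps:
C = -238610 (C = 535*(-446) = -238610)
k = -30 (k = -5*(6 + 0) = -5*6 = -30)
y = 7158300 (y = -238610*(-30) = 7158300)
H(1 - 5)/(-3720) + y = -28/(-3720) + 7158300 = -28*(-1/3720) + 7158300 = 7/930 + 7158300 = 6657219007/930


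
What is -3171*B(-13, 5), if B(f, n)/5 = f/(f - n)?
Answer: -68705/6 ≈ -11451.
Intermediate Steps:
B(f, n) = 5*f/(f - n) (B(f, n) = 5*(f/(f - n)) = 5*f/(f - n))
-3171*B(-13, 5) = -15855*(-13)/(-13 - 1*5) = -15855*(-13)/(-13 - 5) = -15855*(-13)/(-18) = -15855*(-13)*(-1)/18 = -3171*65/18 = -68705/6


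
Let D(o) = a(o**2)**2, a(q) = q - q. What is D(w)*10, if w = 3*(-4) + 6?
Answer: 0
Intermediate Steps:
w = -6 (w = -12 + 6 = -6)
a(q) = 0
D(o) = 0 (D(o) = 0**2 = 0)
D(w)*10 = 0*10 = 0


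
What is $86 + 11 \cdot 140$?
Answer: $1626$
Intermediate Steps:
$86 + 11 \cdot 140 = 86 + 1540 = 1626$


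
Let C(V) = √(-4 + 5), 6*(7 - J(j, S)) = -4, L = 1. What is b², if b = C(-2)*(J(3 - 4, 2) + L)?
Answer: 676/9 ≈ 75.111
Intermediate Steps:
J(j, S) = 23/3 (J(j, S) = 7 - ⅙*(-4) = 7 + ⅔ = 23/3)
C(V) = 1 (C(V) = √1 = 1)
b = 26/3 (b = 1*(23/3 + 1) = 1*(26/3) = 26/3 ≈ 8.6667)
b² = (26/3)² = 676/9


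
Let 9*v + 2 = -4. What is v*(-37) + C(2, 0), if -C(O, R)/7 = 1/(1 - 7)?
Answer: 155/6 ≈ 25.833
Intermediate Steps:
v = -⅔ (v = -2/9 + (⅑)*(-4) = -2/9 - 4/9 = -⅔ ≈ -0.66667)
C(O, R) = 7/6 (C(O, R) = -7/(1 - 7) = -7/(-6) = -7*(-⅙) = 7/6)
v*(-37) + C(2, 0) = -⅔*(-37) + 7/6 = 74/3 + 7/6 = 155/6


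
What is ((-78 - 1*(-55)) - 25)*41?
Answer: -1968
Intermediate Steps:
((-78 - 1*(-55)) - 25)*41 = ((-78 + 55) - 25)*41 = (-23 - 25)*41 = -48*41 = -1968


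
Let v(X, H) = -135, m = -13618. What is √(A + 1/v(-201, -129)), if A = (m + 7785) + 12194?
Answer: √12881010/45 ≈ 79.756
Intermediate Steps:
A = 6361 (A = (-13618 + 7785) + 12194 = -5833 + 12194 = 6361)
√(A + 1/v(-201, -129)) = √(6361 + 1/(-135)) = √(6361 - 1/135) = √(858734/135) = √12881010/45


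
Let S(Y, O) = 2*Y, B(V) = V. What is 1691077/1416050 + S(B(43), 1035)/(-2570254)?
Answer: 2173187821629/1819804088350 ≈ 1.1942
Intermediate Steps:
1691077/1416050 + S(B(43), 1035)/(-2570254) = 1691077/1416050 + (2*43)/(-2570254) = 1691077*(1/1416050) + 86*(-1/2570254) = 1691077/1416050 - 43/1285127 = 2173187821629/1819804088350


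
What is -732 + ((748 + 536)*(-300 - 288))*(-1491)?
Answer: 1125692340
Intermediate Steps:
-732 + ((748 + 536)*(-300 - 288))*(-1491) = -732 + (1284*(-588))*(-1491) = -732 - 754992*(-1491) = -732 + 1125693072 = 1125692340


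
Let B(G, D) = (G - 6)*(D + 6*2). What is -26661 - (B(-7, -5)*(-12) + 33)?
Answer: -27786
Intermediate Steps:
B(G, D) = (-6 + G)*(12 + D) (B(G, D) = (-6 + G)*(D + 12) = (-6 + G)*(12 + D))
-26661 - (B(-7, -5)*(-12) + 33) = -26661 - ((-72 - 6*(-5) + 12*(-7) - 5*(-7))*(-12) + 33) = -26661 - ((-72 + 30 - 84 + 35)*(-12) + 33) = -26661 - (-91*(-12) + 33) = -26661 - (1092 + 33) = -26661 - 1*1125 = -26661 - 1125 = -27786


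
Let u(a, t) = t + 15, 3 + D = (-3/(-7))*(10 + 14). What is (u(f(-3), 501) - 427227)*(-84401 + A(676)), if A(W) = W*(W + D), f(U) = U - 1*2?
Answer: -1127584244211/7 ≈ -1.6108e+11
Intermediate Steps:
D = 51/7 (D = -3 + (-3/(-7))*(10 + 14) = -3 - 3*(-⅐)*24 = -3 + (3/7)*24 = -3 + 72/7 = 51/7 ≈ 7.2857)
f(U) = -2 + U (f(U) = U - 2 = -2 + U)
A(W) = W*(51/7 + W) (A(W) = W*(W + 51/7) = W*(51/7 + W))
u(a, t) = 15 + t
(u(f(-3), 501) - 427227)*(-84401 + A(676)) = ((15 + 501) - 427227)*(-84401 + (⅐)*676*(51 + 7*676)) = (516 - 427227)*(-84401 + (⅐)*676*(51 + 4732)) = -426711*(-84401 + (⅐)*676*4783) = -426711*(-84401 + 3233308/7) = -426711*2642501/7 = -1127584244211/7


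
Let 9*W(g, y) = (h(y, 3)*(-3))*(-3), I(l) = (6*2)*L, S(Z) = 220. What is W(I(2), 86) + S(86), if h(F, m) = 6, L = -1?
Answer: 226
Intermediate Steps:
I(l) = -12 (I(l) = (6*2)*(-1) = 12*(-1) = -12)
W(g, y) = 6 (W(g, y) = ((6*(-3))*(-3))/9 = (-18*(-3))/9 = (⅑)*54 = 6)
W(I(2), 86) + S(86) = 6 + 220 = 226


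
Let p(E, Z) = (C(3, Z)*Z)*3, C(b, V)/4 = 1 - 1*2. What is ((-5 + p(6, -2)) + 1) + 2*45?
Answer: 110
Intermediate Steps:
C(b, V) = -4 (C(b, V) = 4*(1 - 1*2) = 4*(1 - 2) = 4*(-1) = -4)
p(E, Z) = -12*Z (p(E, Z) = -4*Z*3 = -12*Z)
((-5 + p(6, -2)) + 1) + 2*45 = ((-5 - 12*(-2)) + 1) + 2*45 = ((-5 + 24) + 1) + 90 = (19 + 1) + 90 = 20 + 90 = 110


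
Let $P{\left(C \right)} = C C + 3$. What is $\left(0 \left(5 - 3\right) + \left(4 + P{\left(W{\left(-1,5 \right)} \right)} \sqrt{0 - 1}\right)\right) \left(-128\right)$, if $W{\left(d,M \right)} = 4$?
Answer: $-512 - 2432 i \approx -512.0 - 2432.0 i$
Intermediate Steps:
$P{\left(C \right)} = 3 + C^{2}$ ($P{\left(C \right)} = C^{2} + 3 = 3 + C^{2}$)
$\left(0 \left(5 - 3\right) + \left(4 + P{\left(W{\left(-1,5 \right)} \right)} \sqrt{0 - 1}\right)\right) \left(-128\right) = \left(0 \left(5 - 3\right) + \left(4 + \left(3 + 4^{2}\right) \sqrt{0 - 1}\right)\right) \left(-128\right) = \left(0 \cdot 2 + \left(4 + \left(3 + 16\right) \sqrt{-1}\right)\right) \left(-128\right) = \left(0 + \left(4 + 19 i\right)\right) \left(-128\right) = \left(4 + 19 i\right) \left(-128\right) = -512 - 2432 i$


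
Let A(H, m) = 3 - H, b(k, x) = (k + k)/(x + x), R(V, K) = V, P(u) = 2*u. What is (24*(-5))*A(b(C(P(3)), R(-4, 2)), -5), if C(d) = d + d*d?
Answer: -1620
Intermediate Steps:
C(d) = d + d²
b(k, x) = k/x (b(k, x) = (2*k)/((2*x)) = (2*k)*(1/(2*x)) = k/x)
(24*(-5))*A(b(C(P(3)), R(-4, 2)), -5) = (24*(-5))*(3 - (2*3)*(1 + 2*3)/(-4)) = -120*(3 - 6*(1 + 6)*(-1)/4) = -120*(3 - 6*7*(-1)/4) = -120*(3 - 42*(-1)/4) = -120*(3 - 1*(-21/2)) = -120*(3 + 21/2) = -120*27/2 = -1620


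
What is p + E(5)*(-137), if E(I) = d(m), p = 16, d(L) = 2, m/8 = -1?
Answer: -258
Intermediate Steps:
m = -8 (m = 8*(-1) = -8)
E(I) = 2
p + E(5)*(-137) = 16 + 2*(-137) = 16 - 274 = -258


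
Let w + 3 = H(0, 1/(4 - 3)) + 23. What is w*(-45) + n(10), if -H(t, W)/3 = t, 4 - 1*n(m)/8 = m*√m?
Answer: -868 - 80*√10 ≈ -1121.0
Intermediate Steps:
n(m) = 32 - 8*m^(3/2) (n(m) = 32 - 8*m*√m = 32 - 8*m^(3/2))
H(t, W) = -3*t
w = 20 (w = -3 + (-3*0 + 23) = -3 + (0 + 23) = -3 + 23 = 20)
w*(-45) + n(10) = 20*(-45) + (32 - 80*√10) = -900 + (32 - 80*√10) = -868 - 80*√10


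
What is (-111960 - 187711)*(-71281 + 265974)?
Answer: -58343846003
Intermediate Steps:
(-111960 - 187711)*(-71281 + 265974) = -299671*194693 = -58343846003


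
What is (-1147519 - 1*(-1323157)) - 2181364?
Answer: -2005726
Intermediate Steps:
(-1147519 - 1*(-1323157)) - 2181364 = (-1147519 + 1323157) - 2181364 = 175638 - 2181364 = -2005726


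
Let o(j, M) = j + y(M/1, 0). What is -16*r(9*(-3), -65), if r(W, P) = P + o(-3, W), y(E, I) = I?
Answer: 1088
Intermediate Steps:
o(j, M) = j (o(j, M) = j + 0 = j)
r(W, P) = -3 + P (r(W, P) = P - 3 = -3 + P)
-16*r(9*(-3), -65) = -16*(-3 - 65) = -16*(-68) = 1088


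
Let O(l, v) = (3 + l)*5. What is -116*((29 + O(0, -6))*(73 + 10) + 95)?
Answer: -434652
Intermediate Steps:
O(l, v) = 15 + 5*l
-116*((29 + O(0, -6))*(73 + 10) + 95) = -116*((29 + (15 + 5*0))*(73 + 10) + 95) = -116*((29 + (15 + 0))*83 + 95) = -116*((29 + 15)*83 + 95) = -116*(44*83 + 95) = -116*(3652 + 95) = -116*3747 = -434652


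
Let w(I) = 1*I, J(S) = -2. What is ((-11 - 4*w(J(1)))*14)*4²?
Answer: -672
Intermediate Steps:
w(I) = I
((-11 - 4*w(J(1)))*14)*4² = ((-11 - 4*(-2))*14)*4² = ((-11 + 8)*14)*16 = -3*14*16 = -42*16 = -672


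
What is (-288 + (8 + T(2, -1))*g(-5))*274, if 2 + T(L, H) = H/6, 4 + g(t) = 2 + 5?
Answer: -74117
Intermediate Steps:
g(t) = 3 (g(t) = -4 + (2 + 5) = -4 + 7 = 3)
T(L, H) = -2 + H/6
(-288 + (8 + T(2, -1))*g(-5))*274 = (-288 + (8 + (-2 + (1/6)*(-1)))*3)*274 = (-288 + (8 + (-2 - 1/6))*3)*274 = (-288 + (8 - 13/6)*3)*274 = (-288 + (35/6)*3)*274 = (-288 + 35/2)*274 = -541/2*274 = -74117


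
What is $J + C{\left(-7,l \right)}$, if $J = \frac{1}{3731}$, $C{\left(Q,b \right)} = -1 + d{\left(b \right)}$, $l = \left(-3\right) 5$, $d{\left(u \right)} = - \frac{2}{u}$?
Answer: $- \frac{48488}{55965} \approx -0.8664$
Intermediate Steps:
$l = -15$
$C{\left(Q,b \right)} = -1 - \frac{2}{b}$
$J = \frac{1}{3731} \approx 0.00026802$
$J + C{\left(-7,l \right)} = \frac{1}{3731} + \frac{-2 - -15}{-15} = \frac{1}{3731} - \frac{-2 + 15}{15} = \frac{1}{3731} - \frac{13}{15} = - \frac{48488}{55965}$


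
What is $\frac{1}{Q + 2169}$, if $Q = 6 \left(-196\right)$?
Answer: $\frac{1}{993} \approx 0.0010071$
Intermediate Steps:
$Q = -1176$
$\frac{1}{Q + 2169} = \frac{1}{-1176 + 2169} = \frac{1}{993}$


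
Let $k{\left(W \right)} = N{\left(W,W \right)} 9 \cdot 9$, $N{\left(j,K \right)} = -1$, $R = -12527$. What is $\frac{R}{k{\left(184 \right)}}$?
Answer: $\frac{12527}{81} \approx 154.65$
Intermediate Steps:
$k{\left(W \right)} = -81$ ($k{\left(W \right)} = \left(-1\right) 9 \cdot 9 = \left(-9\right) 9 = -81$)
$\frac{R}{k{\left(184 \right)}} = - \frac{12527}{-81} = \left(-12527\right) \left(- \frac{1}{81}\right) = \frac{12527}{81}$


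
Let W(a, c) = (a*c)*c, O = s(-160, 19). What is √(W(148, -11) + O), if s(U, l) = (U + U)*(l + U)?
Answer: 2*√15757 ≈ 251.05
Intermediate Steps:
s(U, l) = 2*U*(U + l) (s(U, l) = (2*U)*(U + l) = 2*U*(U + l))
O = 45120 (O = 2*(-160)*(-160 + 19) = 2*(-160)*(-141) = 45120)
W(a, c) = a*c²
√(W(148, -11) + O) = √(148*(-11)² + 45120) = √(148*121 + 45120) = √(17908 + 45120) = √63028 = 2*√15757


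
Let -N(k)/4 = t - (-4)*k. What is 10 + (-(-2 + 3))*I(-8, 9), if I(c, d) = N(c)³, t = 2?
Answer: -1727990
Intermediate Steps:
N(k) = -8 - 16*k (N(k) = -4*(2 - (-4)*k) = -4*(2 + 4*k) = -8 - 16*k)
I(c, d) = (-8 - 16*c)³
10 + (-(-2 + 3))*I(-8, 9) = 10 + (-(-2 + 3))*(-512*(1 + 2*(-8))³) = 10 + (-1*1)*(-512*(1 - 16)³) = 10 - (-512)*(-15)³ = 10 - (-512)*(-3375) = 10 - 1*1728000 = 10 - 1728000 = -1727990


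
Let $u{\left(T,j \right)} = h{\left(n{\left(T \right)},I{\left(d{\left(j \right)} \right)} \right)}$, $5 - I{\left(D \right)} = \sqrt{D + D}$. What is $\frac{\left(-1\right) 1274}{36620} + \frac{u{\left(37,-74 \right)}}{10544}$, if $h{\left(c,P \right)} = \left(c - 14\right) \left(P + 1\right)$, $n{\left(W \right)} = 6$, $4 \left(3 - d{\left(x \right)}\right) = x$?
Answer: $- \frac{474713}{12066290} + \frac{\sqrt{43}}{1318} \approx -0.034367$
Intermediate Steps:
$d{\left(x \right)} = 3 - \frac{x}{4}$
$I{\left(D \right)} = 5 - \sqrt{2} \sqrt{D}$ ($I{\left(D \right)} = 5 - \sqrt{D + D} = 5 - \sqrt{2 D} = 5 - \sqrt{2} \sqrt{D}$)
$h{\left(c,P \right)} = \left(1 + P\right) \left(-14 + c\right)$ ($h{\left(c,P \right)} = \left(-14 + c\right) \left(1 + P\right) = \left(1 + P\right) \left(-14 + c\right)$)
$u{\left(T,j \right)} = -48 + 8 \sqrt{2} \sqrt{3 - \frac{j}{4}}$ ($u{\left(T,j \right)} = -14 + 6 - 14 \left(5 - \sqrt{2} \sqrt{3 - \frac{j}{4}}\right) + \left(5 - \sqrt{2} \sqrt{3 - \frac{j}{4}}\right) 6 = -14 + 6 + \left(-70 + 14 \sqrt{2} \sqrt{3 - \frac{j}{4}}\right) - \left(-30 + 6 \sqrt{2} \sqrt{3 - \frac{j}{4}}\right) = -48 + 8 \sqrt{2} \sqrt{3 - \frac{j}{4}}$)
$\frac{\left(-1\right) 1274}{36620} + \frac{u{\left(37,-74 \right)}}{10544} = \frac{\left(-1\right) 1274}{36620} + \frac{-48 + 4 \sqrt{24 - -148}}{10544} = \left(-1274\right) \frac{1}{36620} + \left(-48 + 4 \sqrt{24 + 148}\right) \frac{1}{10544} = - \frac{637}{18310} + \left(-48 + 4 \sqrt{172}\right) \frac{1}{10544} = - \frac{637}{18310} + \left(-48 + 4 \cdot 2 \sqrt{43}\right) \frac{1}{10544} = - \frac{637}{18310} + \left(-48 + 8 \sqrt{43}\right) \frac{1}{10544} = - \frac{637}{18310} - \left(\frac{3}{659} - \frac{\sqrt{43}}{1318}\right) = - \frac{474713}{12066290} + \frac{\sqrt{43}}{1318}$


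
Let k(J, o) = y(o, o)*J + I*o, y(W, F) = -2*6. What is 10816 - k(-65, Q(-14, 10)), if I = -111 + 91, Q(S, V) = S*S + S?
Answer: 13676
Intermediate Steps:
Q(S, V) = S + S² (Q(S, V) = S² + S = S + S²)
y(W, F) = -12
I = -20
k(J, o) = -20*o - 12*J (k(J, o) = -12*J - 20*o = -20*o - 12*J)
10816 - k(-65, Q(-14, 10)) = 10816 - (-(-280)*(1 - 14) - 12*(-65)) = 10816 - (-(-280)*(-13) + 780) = 10816 - (-20*182 + 780) = 10816 - (-3640 + 780) = 10816 - 1*(-2860) = 10816 + 2860 = 13676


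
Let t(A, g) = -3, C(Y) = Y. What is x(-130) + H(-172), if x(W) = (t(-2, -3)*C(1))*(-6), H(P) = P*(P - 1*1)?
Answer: 29774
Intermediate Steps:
H(P) = P*(-1 + P) (H(P) = P*(P - 1) = P*(-1 + P))
x(W) = 18 (x(W) = -3*1*(-6) = -3*(-6) = 18)
x(-130) + H(-172) = 18 - 172*(-1 - 172) = 18 - 172*(-173) = 18 + 29756 = 29774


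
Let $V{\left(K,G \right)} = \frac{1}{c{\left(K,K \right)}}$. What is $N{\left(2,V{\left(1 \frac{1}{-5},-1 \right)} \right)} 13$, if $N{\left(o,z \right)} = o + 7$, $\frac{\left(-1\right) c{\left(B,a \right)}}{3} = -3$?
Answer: $117$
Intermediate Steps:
$c{\left(B,a \right)} = 9$ ($c{\left(B,a \right)} = \left(-3\right) \left(-3\right) = 9$)
$V{\left(K,G \right)} = \frac{1}{9}$
$N{\left(o,z \right)} = 7 + o$
$N{\left(2,V{\left(1 \frac{1}{-5},-1 \right)} \right)} 13 = \left(7 + 2\right) 13 = 9 \cdot 13 = 117$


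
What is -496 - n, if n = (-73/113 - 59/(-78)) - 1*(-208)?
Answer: -6206029/8814 ≈ -704.11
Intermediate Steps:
n = 1834285/8814 (n = (-73*1/113 - 59*(-1/78)) + 208 = (-73/113 + 59/78) + 208 = 973/8814 + 208 = 1834285/8814 ≈ 208.11)
-496 - n = -496 - 1*1834285/8814 = -496 - 1834285/8814 = -6206029/8814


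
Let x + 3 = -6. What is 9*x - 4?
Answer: -85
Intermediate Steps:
x = -9 (x = -3 - 6 = -9)
9*x - 4 = 9*(-9) - 4 = -81 - 4 = -85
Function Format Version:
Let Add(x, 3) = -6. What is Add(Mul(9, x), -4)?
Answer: -85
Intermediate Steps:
x = -9 (x = Add(-3, -6) = -9)
Add(Mul(9, x), -4) = Add(Mul(9, -9), -4) = Add(-81, -4) = -85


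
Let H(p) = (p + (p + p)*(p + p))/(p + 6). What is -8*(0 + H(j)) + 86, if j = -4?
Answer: -154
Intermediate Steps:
H(p) = (p + 4*p**2)/(6 + p) (H(p) = (p + (2*p)*(2*p))/(6 + p) = (p + 4*p**2)/(6 + p))
-8*(0 + H(j)) + 86 = -8*(0 - 4*(1 + 4*(-4))/(6 - 4)) + 86 = -8*(0 - 4*(1 - 16)/2) + 86 = -8*(0 - 4*1/2*(-15)) + 86 = -8*(0 + 30) + 86 = -8*30 + 86 = -240 + 86 = -154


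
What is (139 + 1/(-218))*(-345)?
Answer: -10453845/218 ≈ -47953.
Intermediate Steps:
(139 + 1/(-218))*(-345) = (139 - 1/218)*(-345) = (30301/218)*(-345) = -10453845/218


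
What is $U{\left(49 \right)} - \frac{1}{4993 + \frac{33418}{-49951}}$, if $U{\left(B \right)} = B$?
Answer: $\frac{1110834034}{22670175} \approx 49.0$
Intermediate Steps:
$U{\left(49 \right)} - \frac{1}{4993 + \frac{33418}{-49951}} = 49 - \frac{1}{4993 + \frac{33418}{-49951}} = 49 - \frac{1}{4993 + 33418 \left(- \frac{1}{49951}\right)} = 49 - \frac{1}{4993 - \frac{3038}{4541}} = 49 - \frac{1}{\frac{22670175}{4541}} = 49 - \frac{4541}{22670175} = \frac{1110834034}{22670175}$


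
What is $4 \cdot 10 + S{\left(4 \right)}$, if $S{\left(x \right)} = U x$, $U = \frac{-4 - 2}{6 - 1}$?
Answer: $\frac{176}{5} \approx 35.2$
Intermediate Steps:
$U = - \frac{6}{5} \approx -1.2$
$S{\left(x \right)} = - \frac{6 x}{5}$
$4 \cdot 10 + S{\left(4 \right)} = 4 \cdot 10 - \frac{24}{5} = 40 - \frac{24}{5} = \frac{176}{5}$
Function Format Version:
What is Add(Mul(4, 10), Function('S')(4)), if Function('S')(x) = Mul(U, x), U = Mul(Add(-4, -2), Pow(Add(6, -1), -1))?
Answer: Rational(176, 5) ≈ 35.200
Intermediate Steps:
U = Rational(-6, 5) (U = Mul(-6, Pow(5, -1)) = Mul(-6, Rational(1, 5)) = Rational(-6, 5) ≈ -1.2000)
Function('S')(x) = Mul(Rational(-6, 5), x)
Add(Mul(4, 10), Function('S')(4)) = Add(Mul(4, 10), Mul(Rational(-6, 5), 4)) = Add(40, Rational(-24, 5)) = Rational(176, 5)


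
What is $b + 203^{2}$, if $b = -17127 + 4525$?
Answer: $28607$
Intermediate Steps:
$b = -12602$
$b + 203^{2} = -12602 + 203^{2} = -12602 + 41209 = 28607$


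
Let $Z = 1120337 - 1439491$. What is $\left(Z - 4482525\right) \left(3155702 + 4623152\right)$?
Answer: $-37351559895866$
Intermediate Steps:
$Z = -319154$ ($Z = 1120337 - 1439491 = -319154$)
$\left(Z - 4482525\right) \left(3155702 + 4623152\right) = \left(-319154 - 4482525\right) \left(3155702 + 4623152\right) = \left(-4801679\right) 7778854 = -37351559895866$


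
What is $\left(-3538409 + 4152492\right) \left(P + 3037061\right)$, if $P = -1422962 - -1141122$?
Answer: $1691934377343$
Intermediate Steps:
$P = -281840$ ($P = -1422962 + 1141122 = -281840$)
$\left(-3538409 + 4152492\right) \left(P + 3037061\right) = \left(-3538409 + 4152492\right) \left(-281840 + 3037061\right) = 614083 \cdot 2755221 = 1691934377343$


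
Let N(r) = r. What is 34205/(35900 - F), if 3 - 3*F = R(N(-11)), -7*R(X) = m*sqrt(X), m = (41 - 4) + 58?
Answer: 541515055095/568333645916 + 68238975*I*sqrt(11)/568333645916 ≈ 0.95281 + 0.00039822*I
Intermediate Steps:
m = 95 (m = 37 + 58 = 95)
R(X) = -95*sqrt(X)/7
F = 1 + 95*I*sqrt(11)/21 (F = 1 - (-95)*sqrt(-11)/21 = 1 - (-95)*I*sqrt(11)/21 = 1 + 95*I*sqrt(11)/21 ≈ 1.0 + 15.004*I)
34205/(35900 - F) = 34205/(35900 - (1 + 95*I*sqrt(11)/21)) = 34205/(35900 + (-1 - 95*I*sqrt(11)/21)) = 34205/(35899 - 95*I*sqrt(11)/21)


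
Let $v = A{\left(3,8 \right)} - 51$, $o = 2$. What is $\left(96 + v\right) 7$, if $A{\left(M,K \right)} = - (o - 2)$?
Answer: $315$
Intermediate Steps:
$A{\left(M,K \right)} = 0$ ($A{\left(M,K \right)} = - (2 - 2) = \left(-1\right) 0 = 0$)
$v = -51$ ($v = 0 - 51 = -51$)
$\left(96 + v\right) 7 = \left(96 - 51\right) 7 = 45 \cdot 7 = 315$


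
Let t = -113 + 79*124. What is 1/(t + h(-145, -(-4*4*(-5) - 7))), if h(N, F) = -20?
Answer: 1/9663 ≈ 0.00010349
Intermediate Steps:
t = 9683 (t = -113 + 9796 = 9683)
1/(t + h(-145, -(-4*4*(-5) - 7))) = 1/(9683 - 20) = 1/9663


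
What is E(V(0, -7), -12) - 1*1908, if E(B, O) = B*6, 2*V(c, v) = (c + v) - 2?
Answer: -1935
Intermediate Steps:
V(c, v) = -1 + c/2 + v/2 (V(c, v) = ((c + v) - 2)/2 = (-2 + c + v)/2 = -1 + c/2 + v/2)
E(B, O) = 6*B
E(V(0, -7), -12) - 1*1908 = 6*(-1 + (½)*0 + (½)*(-7)) - 1*1908 = 6*(-1 + 0 - 7/2) - 1908 = 6*(-9/2) - 1908 = -27 - 1908 = -1935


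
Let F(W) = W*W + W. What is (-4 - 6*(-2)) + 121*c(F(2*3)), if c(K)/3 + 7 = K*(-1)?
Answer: -17779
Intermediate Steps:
F(W) = W + W**2 (F(W) = W**2 + W = W + W**2)
c(K) = -21 - 3*K (c(K) = -21 + 3*(K*(-1)) = -21 + 3*(-K) = -21 - 3*K)
(-4 - 6*(-2)) + 121*c(F(2*3)) = (-4 - 6*(-2)) + 121*(-21 - 3*2*3*(1 + 2*3)) = (-4 + 12) + 121*(-21 - 18*(1 + 6)) = 8 + 121*(-21 - 18*7) = 8 + 121*(-21 - 3*42) = 8 + 121*(-21 - 126) = 8 + 121*(-147) = 8 - 17787 = -17779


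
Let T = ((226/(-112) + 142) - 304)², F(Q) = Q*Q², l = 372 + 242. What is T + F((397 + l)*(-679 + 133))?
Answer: -527481762806264089151/3136 ≈ -1.6820e+17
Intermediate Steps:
l = 614
F(Q) = Q³
T = 84364225/3136 (T = ((226*(-1/112) + 142) - 304)² = ((-113/56 + 142) - 304)² = (7839/56 - 304)² = (-9185/56)² = 84364225/3136 ≈ 26902.)
T + F((397 + l)*(-679 + 133)) = 84364225/3136 + ((397 + 614)*(-679 + 133))³ = 84364225/3136 + (1011*(-546))³ = 84364225/3136 + (-552006)³ = 84364225/3136 - 168202092731616216 = -527481762806264089151/3136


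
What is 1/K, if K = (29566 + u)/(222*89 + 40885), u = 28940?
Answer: 60643/58506 ≈ 1.0365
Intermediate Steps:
K = 58506/60643 (K = (29566 + 28940)/(222*89 + 40885) = 58506/(19758 + 40885) = 58506/60643 ≈ 0.96476)
1/K = 1/(58506/60643) = 60643/58506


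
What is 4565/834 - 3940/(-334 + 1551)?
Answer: 2269645/1014978 ≈ 2.2362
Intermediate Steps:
4565/834 - 3940/(-334 + 1551) = 4565*(1/834) - 3940/1217 = 4565/834 - 3940*1/1217 = 4565/834 - 3940/1217 = 2269645/1014978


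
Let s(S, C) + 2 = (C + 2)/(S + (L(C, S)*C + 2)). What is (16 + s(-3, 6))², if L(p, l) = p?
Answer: 248004/1225 ≈ 202.45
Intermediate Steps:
s(S, C) = -2 + (2 + C)/(2 + S + C²) (s(S, C) = -2 + (C + 2)/(S + (C*C + 2)) = -2 + (2 + C)/(S + (C² + 2)) = -2 + (2 + C)/(S + (2 + C²)) = -2 + (2 + C)/(2 + S + C²))
(16 + s(-3, 6))² = (16 + (-2 + 6 - 2*(-3) - 2*6²)/(2 - 3 + 6²))² = (16 + (-2 + 6 + 6 - 2*36)/(2 - 3 + 36))² = (16 + (-2 + 6 + 6 - 72)/35)² = (16 + (1/35)*(-62))² = (16 - 62/35)² = (498/35)² = 248004/1225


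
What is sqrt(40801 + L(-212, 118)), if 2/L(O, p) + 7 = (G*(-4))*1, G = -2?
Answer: sqrt(40803) ≈ 202.00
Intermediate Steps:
L(O, p) = 2 (L(O, p) = 2/(-7 - 2*(-4)*1) = 2/(-7 + 8*1) = 2/(-7 + 8) = 2/1 = 2*1 = 2)
sqrt(40801 + L(-212, 118)) = sqrt(40801 + 2) = sqrt(40803)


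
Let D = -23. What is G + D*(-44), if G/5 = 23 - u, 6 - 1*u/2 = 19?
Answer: 1257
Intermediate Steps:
u = -26 (u = 12 - 2*19 = 12 - 38 = -26)
G = 245 (G = 5*(23 - 1*(-26)) = 5*(23 + 26) = 5*49 = 245)
G + D*(-44) = 245 - 23*(-44) = 245 + 1012 = 1257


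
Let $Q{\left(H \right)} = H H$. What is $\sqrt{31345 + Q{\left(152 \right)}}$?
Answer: $\sqrt{54449} \approx 233.34$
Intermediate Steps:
$Q{\left(H \right)} = H^{2}$
$\sqrt{31345 + Q{\left(152 \right)}} = \sqrt{31345 + 152^{2}} = \sqrt{31345 + 23104} = \sqrt{54449}$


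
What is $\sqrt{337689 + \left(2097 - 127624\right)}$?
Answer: $\sqrt{212162} \approx 460.61$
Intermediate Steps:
$\sqrt{337689 + \left(2097 - 127624\right)} = \sqrt{337689 - 125527} = \sqrt{212162}$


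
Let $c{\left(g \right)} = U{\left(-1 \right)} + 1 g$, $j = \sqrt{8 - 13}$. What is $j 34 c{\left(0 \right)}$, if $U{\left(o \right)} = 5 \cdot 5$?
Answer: $850 i \sqrt{5} \approx 1900.7 i$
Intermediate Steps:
$U{\left(o \right)} = 25$
$j = i \sqrt{5}$ ($j = \sqrt{-5} = i \sqrt{5} \approx 2.2361 i$)
$c{\left(g \right)} = 25 + g$ ($c{\left(g \right)} = 25 + 1 g = 25 + g$)
$j 34 c{\left(0 \right)} = i \sqrt{5} \cdot 34 \left(25 + 0\right) = 34 i \sqrt{5} \cdot 25 = 850 i \sqrt{5}$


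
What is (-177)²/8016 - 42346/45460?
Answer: 90397567/30367280 ≈ 2.9768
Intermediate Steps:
(-177)²/8016 - 42346/45460 = 31329*(1/8016) - 42346*1/45460 = 10443/2672 - 21173/22730 = 90397567/30367280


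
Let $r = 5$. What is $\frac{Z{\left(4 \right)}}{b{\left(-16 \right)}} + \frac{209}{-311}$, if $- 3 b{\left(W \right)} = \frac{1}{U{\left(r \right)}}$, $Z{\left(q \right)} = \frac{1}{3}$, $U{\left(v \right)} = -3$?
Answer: $\frac{724}{311} \approx 2.328$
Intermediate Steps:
$Z{\left(q \right)} = \frac{1}{3}$
$b{\left(W \right)} = \frac{1}{9}$ ($b{\left(W \right)} = - \frac{1}{3 \left(-3\right)} = \left(- \frac{1}{3}\right) \left(- \frac{1}{3}\right) = \frac{1}{9}$)
$\frac{Z{\left(4 \right)}}{b{\left(-16 \right)}} + \frac{209}{-311} = \frac{\frac{1}{\frac{1}{9}}}{3} + \frac{209}{-311} = \frac{1}{3} \cdot 9 + 209 \left(- \frac{1}{311}\right) = 3 - \frac{209}{311} = \frac{724}{311}$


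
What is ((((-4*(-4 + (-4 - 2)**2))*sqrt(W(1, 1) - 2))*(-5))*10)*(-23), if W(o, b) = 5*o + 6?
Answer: -441600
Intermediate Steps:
W(o, b) = 6 + 5*o
((((-4*(-4 + (-4 - 2)**2))*sqrt(W(1, 1) - 2))*(-5))*10)*(-23) = ((((-4*(-4 + (-4 - 2)**2))*sqrt((6 + 5*1) - 2))*(-5))*10)*(-23) = ((((-4*(-4 + (-6)**2))*sqrt((6 + 5) - 2))*(-5))*10)*(-23) = ((((-4*(-4 + 36))*sqrt(11 - 2))*(-5))*10)*(-23) = ((((-4*32)*sqrt(9))*(-5))*10)*(-23) = ((-128*3*(-5))*10)*(-23) = (-384*(-5)*10)*(-23) = (1920*10)*(-23) = 19200*(-23) = -441600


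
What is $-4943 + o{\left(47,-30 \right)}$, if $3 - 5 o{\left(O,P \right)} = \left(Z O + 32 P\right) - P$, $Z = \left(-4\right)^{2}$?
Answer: $- \frac{24534}{5} \approx -4906.8$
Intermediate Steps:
$Z = 16$
$o{\left(O,P \right)} = \frac{3}{5} - \frac{31 P}{5} - \frac{16 O}{5}$ ($o{\left(O,P \right)} = \frac{3}{5} - \frac{\left(16 O + 32 P\right) - P}{5} = \frac{3}{5} - \frac{16 O + 31 P}{5} = \frac{3}{5} - \left(\frac{16 O}{5} + \frac{31 P}{5}\right) = \frac{3}{5} - \frac{31 P}{5} - \frac{16 O}{5}$)
$-4943 + o{\left(47,-30 \right)} = -4943 - - \frac{181}{5} = -4943 + \left(\frac{3}{5} + 186 - \frac{752}{5}\right) = -4943 + \frac{181}{5} = - \frac{24534}{5}$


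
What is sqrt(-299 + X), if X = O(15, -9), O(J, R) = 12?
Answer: I*sqrt(287) ≈ 16.941*I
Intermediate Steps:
X = 12
sqrt(-299 + X) = sqrt(-299 + 12) = sqrt(-287) = I*sqrt(287)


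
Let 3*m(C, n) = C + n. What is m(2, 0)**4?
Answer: 16/81 ≈ 0.19753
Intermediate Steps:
m(C, n) = C/3 + n/3 (m(C, n) = (C + n)/3 = C/3 + n/3)
m(2, 0)**4 = ((1/3)*2 + (1/3)*0)**4 = (2/3 + 0)**4 = (2/3)**4 = 16/81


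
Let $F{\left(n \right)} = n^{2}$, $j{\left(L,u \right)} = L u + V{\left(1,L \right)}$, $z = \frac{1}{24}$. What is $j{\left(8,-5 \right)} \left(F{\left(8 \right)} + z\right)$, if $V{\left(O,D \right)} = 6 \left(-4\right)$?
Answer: $- \frac{12296}{3} \approx -4098.7$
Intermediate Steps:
$V{\left(O,D \right)} = -24$
$z = \frac{1}{24} \approx 0.041667$
$j{\left(L,u \right)} = -24 + L u$ ($j{\left(L,u \right)} = L u - 24 = -24 + L u$)
$j{\left(8,-5 \right)} \left(F{\left(8 \right)} + z\right) = \left(-24 + 8 \left(-5\right)\right) \left(8^{2} + \frac{1}{24}\right) = \left(-24 - 40\right) \left(64 + \frac{1}{24}\right) = \left(-64\right) \frac{1537}{24} = - \frac{12296}{3}$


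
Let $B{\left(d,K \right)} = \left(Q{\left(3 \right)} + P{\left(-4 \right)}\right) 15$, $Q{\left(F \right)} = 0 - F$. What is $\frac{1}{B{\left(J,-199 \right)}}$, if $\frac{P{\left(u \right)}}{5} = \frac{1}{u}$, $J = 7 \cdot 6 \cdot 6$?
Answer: $- \frac{4}{255} \approx -0.015686$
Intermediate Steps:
$J = 252$ ($J = 42 \cdot 6 = 252$)
$Q{\left(F \right)} = - F$
$P{\left(u \right)} = \frac{5}{u}$
$B{\left(d,K \right)} = - \frac{255}{4}$ ($B{\left(d,K \right)} = \left(\left(-1\right) 3 + \frac{5}{-4}\right) 15 = \left(-3 + 5 \left(- \frac{1}{4}\right)\right) 15 = \left(-3 - \frac{5}{4}\right) 15 = \left(- \frac{17}{4}\right) 15 = - \frac{255}{4}$)
$\frac{1}{B{\left(J,-199 \right)}} = \frac{1}{- \frac{255}{4}} = - \frac{4}{255}$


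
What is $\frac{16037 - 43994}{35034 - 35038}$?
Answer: $\frac{27957}{4} \approx 6989.3$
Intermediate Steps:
$\frac{16037 - 43994}{35034 - 35038} = - \frac{27957}{-4} = \left(-27957\right) \left(- \frac{1}{4}\right) = \frac{27957}{4}$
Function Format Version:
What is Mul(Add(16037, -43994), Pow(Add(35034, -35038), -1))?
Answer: Rational(27957, 4) ≈ 6989.3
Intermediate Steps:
Mul(Add(16037, -43994), Pow(Add(35034, -35038), -1)) = Mul(-27957, Pow(-4, -1)) = Mul(-27957, Rational(-1, 4)) = Rational(27957, 4)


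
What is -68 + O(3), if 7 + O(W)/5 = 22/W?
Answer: -199/3 ≈ -66.333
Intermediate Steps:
O(W) = -35 + 110/W (O(W) = -35 + 5*(22/W) = -35 + 110/W)
-68 + O(3) = -68 + (-35 + 110/3) = -68 + 5/3 = -199/3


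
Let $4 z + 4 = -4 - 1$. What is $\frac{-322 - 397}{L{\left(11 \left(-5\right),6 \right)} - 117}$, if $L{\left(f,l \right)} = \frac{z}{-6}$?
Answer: $\frac{5752}{933} \approx 6.1651$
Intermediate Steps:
$z = - \frac{9}{4}$ ($z = -1 + \frac{-4 - 1}{4} = -1 + \frac{1}{4} \left(-5\right) = -1 - \frac{5}{4} = - \frac{9}{4} \approx -2.25$)
$L{\left(f,l \right)} = \frac{3}{8}$ ($L{\left(f,l \right)} = - \frac{9}{4 \left(-6\right)} = \left(- \frac{9}{4}\right) \left(- \frac{1}{6}\right) = \frac{3}{8}$)
$\frac{-322 - 397}{L{\left(11 \left(-5\right),6 \right)} - 117} = \frac{-322 - 397}{\frac{3}{8} - 117} = - \frac{719}{- \frac{933}{8}} = \left(-719\right) \left(- \frac{8}{933}\right) = \frac{5752}{933}$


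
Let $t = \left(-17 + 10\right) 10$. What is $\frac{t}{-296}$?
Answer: $\frac{35}{148} \approx 0.23649$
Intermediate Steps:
$t = -70$ ($t = \left(-7\right) 10 = -70$)
$\frac{t}{-296} = - \frac{70}{-296} = \left(-70\right) \left(- \frac{1}{296}\right) = \frac{35}{148}$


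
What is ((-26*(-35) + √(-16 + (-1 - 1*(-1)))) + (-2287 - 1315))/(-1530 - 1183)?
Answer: 2692/2713 - 4*I/2713 ≈ 0.99226 - 0.0014744*I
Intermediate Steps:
((-26*(-35) + √(-16 + (-1 - 1*(-1)))) + (-2287 - 1315))/(-1530 - 1183) = ((910 + √(-16 + (-1 + 1))) - 3602)/(-2713) = ((910 + √(-16 + 0)) - 3602)*(-1/2713) = ((910 + √(-16)) - 3602)*(-1/2713) = ((910 + 4*I) - 3602)*(-1/2713) = (-2692 + 4*I)*(-1/2713) = 2692/2713 - 4*I/2713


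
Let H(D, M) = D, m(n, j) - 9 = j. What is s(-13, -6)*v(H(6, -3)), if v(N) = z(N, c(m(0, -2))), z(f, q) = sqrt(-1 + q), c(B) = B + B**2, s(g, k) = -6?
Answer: -6*sqrt(55) ≈ -44.497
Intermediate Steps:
m(n, j) = 9 + j
v(N) = sqrt(55) (v(N) = sqrt(-1 + (9 - 2)*(1 + (9 - 2))) = sqrt(-1 + 7*(1 + 7)) = sqrt(-1 + 7*8) = sqrt(-1 + 56) = sqrt(55))
s(-13, -6)*v(H(6, -3)) = -6*sqrt(55)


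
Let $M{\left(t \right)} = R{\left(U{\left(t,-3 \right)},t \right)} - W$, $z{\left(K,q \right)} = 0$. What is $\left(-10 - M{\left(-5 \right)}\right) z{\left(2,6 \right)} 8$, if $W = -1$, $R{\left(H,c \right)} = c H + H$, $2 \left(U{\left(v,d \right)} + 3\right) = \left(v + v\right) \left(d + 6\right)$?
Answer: $0$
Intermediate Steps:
$U{\left(v,d \right)} = -3 + v \left(6 + d\right)$ ($U{\left(v,d \right)} = -3 + \frac{\left(v + v\right) \left(d + 6\right)}{2} = -3 + \frac{2 v \left(6 + d\right)}{2} = -3 + v \left(6 + d\right)$)
$R{\left(H,c \right)} = H + H c$ ($R{\left(H,c \right)} = H c + H = H + H c$)
$M{\left(t \right)} = 1 + \left(1 + t\right) \left(-3 + 3 t\right)$ ($M{\left(t \right)} = \left(-3 + 6 t - 3 t\right) \left(1 + t\right) - -1 = \left(-3 + 3 t\right) \left(1 + t\right) + 1 = \left(1 + t\right) \left(-3 + 3 t\right) + 1 = 1 + \left(1 + t\right) \left(-3 + 3 t\right)$)
$\left(-10 - M{\left(-5 \right)}\right) z{\left(2,6 \right)} 8 = \left(-10 - \left(-2 + 3 \left(-5\right)^{2}\right)\right) 0 \cdot 8 = \left(-10 - \left(-2 + 3 \cdot 25\right)\right) 0 \cdot 8 = \left(-10 - \left(-2 + 75\right)\right) 0 \cdot 8 = \left(-10 - 73\right) 0 \cdot 8 = \left(-83\right) 0 \cdot 8 = 0 \cdot 8 = 0$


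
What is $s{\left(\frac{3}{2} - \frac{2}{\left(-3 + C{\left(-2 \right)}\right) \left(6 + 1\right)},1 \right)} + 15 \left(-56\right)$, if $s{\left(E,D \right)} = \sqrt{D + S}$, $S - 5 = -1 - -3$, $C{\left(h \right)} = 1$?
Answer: $-840 + 2 \sqrt{2} \approx -837.17$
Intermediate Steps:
$S = 7$ ($S = 5 - -2 = 5 + \left(-1 + 3\right) = 5 + 2 = 7$)
$s{\left(E,D \right)} = \sqrt{7 + D}$ ($s{\left(E,D \right)} = \sqrt{D + 7} = \sqrt{7 + D}$)
$s{\left(\frac{3}{2} - \frac{2}{\left(-3 + C{\left(-2 \right)}\right) \left(6 + 1\right)},1 \right)} + 15 \left(-56\right) = \sqrt{7 + 1} + 15 \left(-56\right) = \sqrt{8} - 840 = 2 \sqrt{2} - 840 = -840 + 2 \sqrt{2}$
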